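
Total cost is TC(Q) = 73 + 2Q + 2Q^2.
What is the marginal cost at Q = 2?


MC = dTC/dQ = 2 + 2*2*Q
At Q = 2:
MC = 2 + 4*2
MC = 2 + 8 = 10

10


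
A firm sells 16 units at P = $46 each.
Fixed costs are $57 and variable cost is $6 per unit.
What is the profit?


Total Revenue = P * Q = 46 * 16 = $736
Total Cost = FC + VC*Q = 57 + 6*16 = $153
Profit = TR - TC = 736 - 153 = $583

$583


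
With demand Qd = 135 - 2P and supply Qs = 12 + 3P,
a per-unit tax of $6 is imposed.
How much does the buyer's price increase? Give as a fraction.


With a per-unit tax, the buyer's price increase depends on relative slopes.
Supply slope: d = 3, Demand slope: b = 2
Buyer's price increase = d * tax / (b + d)
= 3 * 6 / (2 + 3)
= 18 / 5 = 18/5

18/5


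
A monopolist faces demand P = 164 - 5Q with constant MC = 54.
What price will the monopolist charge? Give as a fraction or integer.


MR = 164 - 10Q
Set MR = MC: 164 - 10Q = 54
Q* = 11
Substitute into demand:
P* = 164 - 5*11 = 109

109


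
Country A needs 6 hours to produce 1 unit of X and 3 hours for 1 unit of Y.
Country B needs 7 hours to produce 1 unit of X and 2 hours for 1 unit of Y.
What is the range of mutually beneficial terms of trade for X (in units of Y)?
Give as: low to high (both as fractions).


Opportunity cost of X for Country A = hours_X / hours_Y = 6/3 = 2 units of Y
Opportunity cost of X for Country B = hours_X / hours_Y = 7/2 = 7/2 units of Y
Terms of trade must be between the two opportunity costs.
Range: 2 to 7/2

2 to 7/2


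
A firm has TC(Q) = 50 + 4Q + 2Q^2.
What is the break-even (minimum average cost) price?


AC(Q) = 50/Q + 4 + 2Q
To minimize: dAC/dQ = -50/Q^2 + 2 = 0
Q^2 = 50/2 = 25
Q* = 5
Min AC = 50/5 + 4 + 2*5
Min AC = 10 + 4 + 10 = 24

24


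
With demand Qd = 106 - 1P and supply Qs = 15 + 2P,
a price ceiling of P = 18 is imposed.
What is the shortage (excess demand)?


At P = 18:
Qd = 106 - 1*18 = 88
Qs = 15 + 2*18 = 51
Shortage = Qd - Qs = 88 - 51 = 37

37


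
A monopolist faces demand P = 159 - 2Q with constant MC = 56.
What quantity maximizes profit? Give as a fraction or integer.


TR = P*Q = (159 - 2Q)Q = 159Q - 2Q^2
MR = dTR/dQ = 159 - 4Q
Set MR = MC:
159 - 4Q = 56
103 = 4Q
Q* = 103/4 = 103/4

103/4


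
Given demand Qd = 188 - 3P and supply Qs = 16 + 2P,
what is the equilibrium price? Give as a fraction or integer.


At equilibrium, Qd = Qs.
188 - 3P = 16 + 2P
188 - 16 = 3P + 2P
172 = 5P
P* = 172/5 = 172/5

172/5


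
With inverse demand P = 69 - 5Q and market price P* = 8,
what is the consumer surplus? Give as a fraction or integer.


Maximum willingness to pay (at Q=0): P_max = 69
Quantity demanded at P* = 8:
Q* = (69 - 8)/5 = 61/5
CS = (1/2) * Q* * (P_max - P*)
CS = (1/2) * 61/5 * (69 - 8)
CS = (1/2) * 61/5 * 61 = 3721/10

3721/10


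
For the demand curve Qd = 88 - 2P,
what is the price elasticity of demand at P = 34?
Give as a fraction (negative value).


dQ/dP = -2
At P = 34: Q = 88 - 2*34 = 20
E = (dQ/dP)(P/Q) = (-2)(34/20) = -17/5

-17/5


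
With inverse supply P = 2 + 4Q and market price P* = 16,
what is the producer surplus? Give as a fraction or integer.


Minimum supply price (at Q=0): P_min = 2
Quantity supplied at P* = 16:
Q* = (16 - 2)/4 = 7/2
PS = (1/2) * Q* * (P* - P_min)
PS = (1/2) * 7/2 * (16 - 2)
PS = (1/2) * 7/2 * 14 = 49/2

49/2


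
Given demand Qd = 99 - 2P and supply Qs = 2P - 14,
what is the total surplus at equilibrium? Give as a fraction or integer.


Find equilibrium: 99 - 2P = 2P - 14
99 + 14 = 4P
P* = 113/4 = 113/4
Q* = 2*113/4 - 14 = 85/2
Inverse demand: P = 99/2 - Q/2, so P_max = 99/2
Inverse supply: P = 7 + Q/2, so P_min = 7
CS = (1/2) * 85/2 * (99/2 - 113/4) = 7225/16
PS = (1/2) * 85/2 * (113/4 - 7) = 7225/16
TS = CS + PS = 7225/16 + 7225/16 = 7225/8

7225/8


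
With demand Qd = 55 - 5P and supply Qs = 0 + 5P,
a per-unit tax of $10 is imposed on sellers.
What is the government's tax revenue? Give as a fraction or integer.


With tax on sellers, new supply: Qs' = 0 + 5(P - 10)
= 5P - 50
New equilibrium quantity:
Q_new = 5/2
Tax revenue = tax * Q_new = 10 * 5/2 = 25

25


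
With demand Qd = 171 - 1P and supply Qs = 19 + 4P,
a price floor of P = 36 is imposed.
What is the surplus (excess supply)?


At P = 36:
Qd = 171 - 1*36 = 135
Qs = 19 + 4*36 = 163
Surplus = Qs - Qd = 163 - 135 = 28

28


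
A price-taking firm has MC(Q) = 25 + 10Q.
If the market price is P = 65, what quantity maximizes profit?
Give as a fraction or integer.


In perfect competition, profit is maximized where P = MC.
65 = 25 + 10Q
40 = 10Q
Q* = 40/10 = 4

4


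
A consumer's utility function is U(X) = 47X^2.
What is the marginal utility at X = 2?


MU = dU/dX = 47*2*X^(2-1)
MU = 94*X^1
At X = 2:
MU = 94 * 2^1
MU = 94 * 2 = 188

188


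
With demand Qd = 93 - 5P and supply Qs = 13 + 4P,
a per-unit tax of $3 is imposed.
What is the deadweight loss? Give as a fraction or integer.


Pre-tax equilibrium quantity: Q* = 437/9
Post-tax equilibrium quantity: Q_tax = 377/9
Reduction in quantity: Q* - Q_tax = 20/3
DWL = (1/2) * tax * (Q* - Q_tax)
DWL = (1/2) * 3 * 20/3 = 10

10


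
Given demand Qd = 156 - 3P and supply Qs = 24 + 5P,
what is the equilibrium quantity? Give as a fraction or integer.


First find equilibrium price:
156 - 3P = 24 + 5P
P* = 132/8 = 33/2
Then substitute into demand:
Q* = 156 - 3 * 33/2 = 213/2

213/2


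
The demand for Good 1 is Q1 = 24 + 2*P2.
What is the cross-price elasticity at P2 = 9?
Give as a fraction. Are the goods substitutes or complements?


dQ1/dP2 = 2
At P2 = 9: Q1 = 24 + 2*9 = 42
Exy = (dQ1/dP2)(P2/Q1) = 2 * 9 / 42 = 3/7
Since Exy > 0, the goods are substitutes.

3/7 (substitutes)


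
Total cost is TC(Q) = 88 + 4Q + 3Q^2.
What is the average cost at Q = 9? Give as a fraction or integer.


TC(9) = 88 + 4*9 + 3*9^2
TC(9) = 88 + 36 + 243 = 367
AC = TC/Q = 367/9 = 367/9

367/9


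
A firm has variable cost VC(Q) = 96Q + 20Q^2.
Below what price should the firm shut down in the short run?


AVC(Q) = VC(Q)/Q = 96 + 20Q
AVC is increasing in Q, so minimum AVC is at Q -> 0+.
Min AVC = 96
The firm should shut down if P < 96.

96


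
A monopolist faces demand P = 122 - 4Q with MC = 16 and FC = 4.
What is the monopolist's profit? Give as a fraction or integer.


MR = MC: 122 - 8Q = 16
Q* = 53/4
P* = 122 - 4*53/4 = 69
Profit = (P* - MC)*Q* - FC
= (69 - 16)*53/4 - 4
= 53*53/4 - 4
= 2809/4 - 4 = 2793/4

2793/4


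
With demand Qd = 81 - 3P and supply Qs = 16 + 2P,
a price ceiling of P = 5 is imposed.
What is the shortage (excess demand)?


At P = 5:
Qd = 81 - 3*5 = 66
Qs = 16 + 2*5 = 26
Shortage = Qd - Qs = 66 - 26 = 40

40


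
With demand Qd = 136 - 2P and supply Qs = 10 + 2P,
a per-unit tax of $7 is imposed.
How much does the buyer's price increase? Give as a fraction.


With a per-unit tax, the buyer's price increase depends on relative slopes.
Supply slope: d = 2, Demand slope: b = 2
Buyer's price increase = d * tax / (b + d)
= 2 * 7 / (2 + 2)
= 14 / 4 = 7/2

7/2


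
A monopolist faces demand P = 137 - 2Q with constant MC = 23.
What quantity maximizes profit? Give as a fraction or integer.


TR = P*Q = (137 - 2Q)Q = 137Q - 2Q^2
MR = dTR/dQ = 137 - 4Q
Set MR = MC:
137 - 4Q = 23
114 = 4Q
Q* = 114/4 = 57/2

57/2


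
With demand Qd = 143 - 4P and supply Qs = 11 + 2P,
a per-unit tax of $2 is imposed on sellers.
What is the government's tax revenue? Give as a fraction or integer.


With tax on sellers, new supply: Qs' = 11 + 2(P - 2)
= 7 + 2P
New equilibrium quantity:
Q_new = 157/3
Tax revenue = tax * Q_new = 2 * 157/3 = 314/3

314/3


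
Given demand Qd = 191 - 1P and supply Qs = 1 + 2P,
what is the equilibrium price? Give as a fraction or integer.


At equilibrium, Qd = Qs.
191 - 1P = 1 + 2P
191 - 1 = 1P + 2P
190 = 3P
P* = 190/3 = 190/3

190/3


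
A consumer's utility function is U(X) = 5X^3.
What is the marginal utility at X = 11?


MU = dU/dX = 5*3*X^(3-1)
MU = 15*X^2
At X = 11:
MU = 15 * 11^2
MU = 15 * 121 = 1815

1815


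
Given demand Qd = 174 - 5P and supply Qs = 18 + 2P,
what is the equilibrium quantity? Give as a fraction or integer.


First find equilibrium price:
174 - 5P = 18 + 2P
P* = 156/7 = 156/7
Then substitute into demand:
Q* = 174 - 5 * 156/7 = 438/7

438/7


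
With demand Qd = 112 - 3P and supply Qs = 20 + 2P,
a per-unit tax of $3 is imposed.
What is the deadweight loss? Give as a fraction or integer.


Pre-tax equilibrium quantity: Q* = 284/5
Post-tax equilibrium quantity: Q_tax = 266/5
Reduction in quantity: Q* - Q_tax = 18/5
DWL = (1/2) * tax * (Q* - Q_tax)
DWL = (1/2) * 3 * 18/5 = 27/5

27/5


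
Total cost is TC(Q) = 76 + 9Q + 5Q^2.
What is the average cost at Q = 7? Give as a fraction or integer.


TC(7) = 76 + 9*7 + 5*7^2
TC(7) = 76 + 63 + 245 = 384
AC = TC/Q = 384/7 = 384/7

384/7


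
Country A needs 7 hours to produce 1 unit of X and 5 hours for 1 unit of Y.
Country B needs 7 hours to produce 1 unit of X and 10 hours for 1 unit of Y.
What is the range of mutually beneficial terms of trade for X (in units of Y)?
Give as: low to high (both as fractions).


Opportunity cost of X for Country A = hours_X / hours_Y = 7/5 = 7/5 units of Y
Opportunity cost of X for Country B = hours_X / hours_Y = 7/10 = 7/10 units of Y
Terms of trade must be between the two opportunity costs.
Range: 7/10 to 7/5

7/10 to 7/5


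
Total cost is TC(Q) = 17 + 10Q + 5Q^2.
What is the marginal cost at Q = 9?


MC = dTC/dQ = 10 + 2*5*Q
At Q = 9:
MC = 10 + 10*9
MC = 10 + 90 = 100

100


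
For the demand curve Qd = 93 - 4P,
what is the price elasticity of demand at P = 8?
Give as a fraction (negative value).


dQ/dP = -4
At P = 8: Q = 93 - 4*8 = 61
E = (dQ/dP)(P/Q) = (-4)(8/61) = -32/61

-32/61


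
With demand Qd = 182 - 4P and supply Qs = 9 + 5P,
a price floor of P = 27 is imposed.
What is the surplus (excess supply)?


At P = 27:
Qd = 182 - 4*27 = 74
Qs = 9 + 5*27 = 144
Surplus = Qs - Qd = 144 - 74 = 70

70


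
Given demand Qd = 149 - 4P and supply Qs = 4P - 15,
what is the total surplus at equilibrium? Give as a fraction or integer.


Find equilibrium: 149 - 4P = 4P - 15
149 + 15 = 8P
P* = 164/8 = 41/2
Q* = 4*41/2 - 15 = 67
Inverse demand: P = 149/4 - Q/4, so P_max = 149/4
Inverse supply: P = 15/4 + Q/4, so P_min = 15/4
CS = (1/2) * 67 * (149/4 - 41/2) = 4489/8
PS = (1/2) * 67 * (41/2 - 15/4) = 4489/8
TS = CS + PS = 4489/8 + 4489/8 = 4489/4

4489/4


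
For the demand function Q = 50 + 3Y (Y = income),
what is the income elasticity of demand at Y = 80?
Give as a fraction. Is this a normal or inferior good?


dQ/dY = 3
At Y = 80: Q = 50 + 3*80 = 290
Ey = (dQ/dY)(Y/Q) = 3 * 80 / 290 = 24/29
Since Ey > 0, this is a normal good.

24/29 (normal good)


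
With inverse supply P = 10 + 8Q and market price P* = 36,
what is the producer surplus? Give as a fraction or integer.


Minimum supply price (at Q=0): P_min = 10
Quantity supplied at P* = 36:
Q* = (36 - 10)/8 = 13/4
PS = (1/2) * Q* * (P* - P_min)
PS = (1/2) * 13/4 * (36 - 10)
PS = (1/2) * 13/4 * 26 = 169/4

169/4


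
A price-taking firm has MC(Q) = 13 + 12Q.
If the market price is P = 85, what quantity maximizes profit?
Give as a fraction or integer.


In perfect competition, profit is maximized where P = MC.
85 = 13 + 12Q
72 = 12Q
Q* = 72/12 = 6

6


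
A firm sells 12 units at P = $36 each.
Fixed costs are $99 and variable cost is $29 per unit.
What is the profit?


Total Revenue = P * Q = 36 * 12 = $432
Total Cost = FC + VC*Q = 99 + 29*12 = $447
Profit = TR - TC = 432 - 447 = $-15

$-15


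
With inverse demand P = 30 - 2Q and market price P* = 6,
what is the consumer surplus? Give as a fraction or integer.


Maximum willingness to pay (at Q=0): P_max = 30
Quantity demanded at P* = 6:
Q* = (30 - 6)/2 = 12
CS = (1/2) * Q* * (P_max - P*)
CS = (1/2) * 12 * (30 - 6)
CS = (1/2) * 12 * 24 = 144

144


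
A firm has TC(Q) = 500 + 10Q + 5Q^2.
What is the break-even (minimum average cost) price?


AC(Q) = 500/Q + 10 + 5Q
To minimize: dAC/dQ = -500/Q^2 + 5 = 0
Q^2 = 500/5 = 100
Q* = 10
Min AC = 500/10 + 10 + 5*10
Min AC = 50 + 10 + 50 = 110

110


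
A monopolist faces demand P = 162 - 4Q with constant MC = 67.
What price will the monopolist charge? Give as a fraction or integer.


MR = 162 - 8Q
Set MR = MC: 162 - 8Q = 67
Q* = 95/8
Substitute into demand:
P* = 162 - 4*95/8 = 229/2

229/2


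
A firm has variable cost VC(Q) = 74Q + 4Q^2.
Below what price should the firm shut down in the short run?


AVC(Q) = VC(Q)/Q = 74 + 4Q
AVC is increasing in Q, so minimum AVC is at Q -> 0+.
Min AVC = 74
The firm should shut down if P < 74.

74


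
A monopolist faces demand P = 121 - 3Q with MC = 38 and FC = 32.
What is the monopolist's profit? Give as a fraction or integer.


MR = MC: 121 - 6Q = 38
Q* = 83/6
P* = 121 - 3*83/6 = 159/2
Profit = (P* - MC)*Q* - FC
= (159/2 - 38)*83/6 - 32
= 83/2*83/6 - 32
= 6889/12 - 32 = 6505/12

6505/12


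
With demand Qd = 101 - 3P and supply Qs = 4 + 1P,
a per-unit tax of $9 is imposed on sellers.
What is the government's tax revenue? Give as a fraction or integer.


With tax on sellers, new supply: Qs' = 4 + 1(P - 9)
= 1P - 5
New equilibrium quantity:
Q_new = 43/2
Tax revenue = tax * Q_new = 9 * 43/2 = 387/2

387/2


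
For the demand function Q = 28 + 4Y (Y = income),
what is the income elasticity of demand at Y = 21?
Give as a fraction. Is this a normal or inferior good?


dQ/dY = 4
At Y = 21: Q = 28 + 4*21 = 112
Ey = (dQ/dY)(Y/Q) = 4 * 21 / 112 = 3/4
Since Ey > 0, this is a normal good.

3/4 (normal good)


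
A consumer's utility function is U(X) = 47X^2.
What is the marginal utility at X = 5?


MU = dU/dX = 47*2*X^(2-1)
MU = 94*X^1
At X = 5:
MU = 94 * 5^1
MU = 94 * 5 = 470

470


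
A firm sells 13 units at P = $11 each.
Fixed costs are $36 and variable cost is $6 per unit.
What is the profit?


Total Revenue = P * Q = 11 * 13 = $143
Total Cost = FC + VC*Q = 36 + 6*13 = $114
Profit = TR - TC = 143 - 114 = $29

$29


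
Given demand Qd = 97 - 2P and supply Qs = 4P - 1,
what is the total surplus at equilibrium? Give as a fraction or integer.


Find equilibrium: 97 - 2P = 4P - 1
97 + 1 = 6P
P* = 98/6 = 49/3
Q* = 4*49/3 - 1 = 193/3
Inverse demand: P = 97/2 - Q/2, so P_max = 97/2
Inverse supply: P = 1/4 + Q/4, so P_min = 1/4
CS = (1/2) * 193/3 * (97/2 - 49/3) = 37249/36
PS = (1/2) * 193/3 * (49/3 - 1/4) = 37249/72
TS = CS + PS = 37249/36 + 37249/72 = 37249/24

37249/24


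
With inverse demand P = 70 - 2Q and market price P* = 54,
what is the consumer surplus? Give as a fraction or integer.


Maximum willingness to pay (at Q=0): P_max = 70
Quantity demanded at P* = 54:
Q* = (70 - 54)/2 = 8
CS = (1/2) * Q* * (P_max - P*)
CS = (1/2) * 8 * (70 - 54)
CS = (1/2) * 8 * 16 = 64

64


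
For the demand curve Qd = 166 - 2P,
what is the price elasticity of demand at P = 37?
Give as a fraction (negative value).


dQ/dP = -2
At P = 37: Q = 166 - 2*37 = 92
E = (dQ/dP)(P/Q) = (-2)(37/92) = -37/46

-37/46


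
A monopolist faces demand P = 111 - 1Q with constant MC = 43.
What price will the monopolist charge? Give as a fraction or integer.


MR = 111 - 2Q
Set MR = MC: 111 - 2Q = 43
Q* = 34
Substitute into demand:
P* = 111 - 1*34 = 77

77


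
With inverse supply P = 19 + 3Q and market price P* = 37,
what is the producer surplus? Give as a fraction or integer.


Minimum supply price (at Q=0): P_min = 19
Quantity supplied at P* = 37:
Q* = (37 - 19)/3 = 6
PS = (1/2) * Q* * (P* - P_min)
PS = (1/2) * 6 * (37 - 19)
PS = (1/2) * 6 * 18 = 54

54


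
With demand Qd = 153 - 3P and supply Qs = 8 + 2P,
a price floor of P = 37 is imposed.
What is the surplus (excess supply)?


At P = 37:
Qd = 153 - 3*37 = 42
Qs = 8 + 2*37 = 82
Surplus = Qs - Qd = 82 - 42 = 40

40


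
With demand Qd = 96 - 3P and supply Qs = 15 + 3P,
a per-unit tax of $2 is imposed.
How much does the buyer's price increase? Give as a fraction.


With a per-unit tax, the buyer's price increase depends on relative slopes.
Supply slope: d = 3, Demand slope: b = 3
Buyer's price increase = d * tax / (b + d)
= 3 * 2 / (3 + 3)
= 6 / 6 = 1

1


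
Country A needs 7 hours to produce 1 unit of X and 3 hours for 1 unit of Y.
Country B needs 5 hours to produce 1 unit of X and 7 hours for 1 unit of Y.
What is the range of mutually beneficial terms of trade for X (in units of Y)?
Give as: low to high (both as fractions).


Opportunity cost of X for Country A = hours_X / hours_Y = 7/3 = 7/3 units of Y
Opportunity cost of X for Country B = hours_X / hours_Y = 5/7 = 5/7 units of Y
Terms of trade must be between the two opportunity costs.
Range: 5/7 to 7/3

5/7 to 7/3


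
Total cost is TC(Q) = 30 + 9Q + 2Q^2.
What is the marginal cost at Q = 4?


MC = dTC/dQ = 9 + 2*2*Q
At Q = 4:
MC = 9 + 4*4
MC = 9 + 16 = 25

25


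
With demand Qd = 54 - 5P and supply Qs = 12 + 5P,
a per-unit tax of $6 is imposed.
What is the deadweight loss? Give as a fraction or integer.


Pre-tax equilibrium quantity: Q* = 33
Post-tax equilibrium quantity: Q_tax = 18
Reduction in quantity: Q* - Q_tax = 15
DWL = (1/2) * tax * (Q* - Q_tax)
DWL = (1/2) * 6 * 15 = 45

45


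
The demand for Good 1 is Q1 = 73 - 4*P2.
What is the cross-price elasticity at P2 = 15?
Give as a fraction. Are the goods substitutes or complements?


dQ1/dP2 = -4
At P2 = 15: Q1 = 73 - 4*15 = 13
Exy = (dQ1/dP2)(P2/Q1) = -4 * 15 / 13 = -60/13
Since Exy < 0, the goods are complements.

-60/13 (complements)


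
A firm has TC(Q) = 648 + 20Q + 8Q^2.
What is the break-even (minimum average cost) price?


AC(Q) = 648/Q + 20 + 8Q
To minimize: dAC/dQ = -648/Q^2 + 8 = 0
Q^2 = 648/8 = 81
Q* = 9
Min AC = 648/9 + 20 + 8*9
Min AC = 72 + 20 + 72 = 164

164


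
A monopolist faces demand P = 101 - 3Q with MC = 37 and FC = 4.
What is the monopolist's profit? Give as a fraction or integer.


MR = MC: 101 - 6Q = 37
Q* = 32/3
P* = 101 - 3*32/3 = 69
Profit = (P* - MC)*Q* - FC
= (69 - 37)*32/3 - 4
= 32*32/3 - 4
= 1024/3 - 4 = 1012/3

1012/3


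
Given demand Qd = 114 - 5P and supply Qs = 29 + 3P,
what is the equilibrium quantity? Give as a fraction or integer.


First find equilibrium price:
114 - 5P = 29 + 3P
P* = 85/8 = 85/8
Then substitute into demand:
Q* = 114 - 5 * 85/8 = 487/8

487/8


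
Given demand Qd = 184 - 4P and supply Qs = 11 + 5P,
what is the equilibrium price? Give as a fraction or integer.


At equilibrium, Qd = Qs.
184 - 4P = 11 + 5P
184 - 11 = 4P + 5P
173 = 9P
P* = 173/9 = 173/9

173/9


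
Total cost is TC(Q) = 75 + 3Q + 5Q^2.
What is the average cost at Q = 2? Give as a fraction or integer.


TC(2) = 75 + 3*2 + 5*2^2
TC(2) = 75 + 6 + 20 = 101
AC = TC/Q = 101/2 = 101/2

101/2


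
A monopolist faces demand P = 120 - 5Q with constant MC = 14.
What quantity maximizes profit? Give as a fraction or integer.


TR = P*Q = (120 - 5Q)Q = 120Q - 5Q^2
MR = dTR/dQ = 120 - 10Q
Set MR = MC:
120 - 10Q = 14
106 = 10Q
Q* = 106/10 = 53/5

53/5


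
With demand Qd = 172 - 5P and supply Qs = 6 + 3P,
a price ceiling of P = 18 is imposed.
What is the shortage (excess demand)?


At P = 18:
Qd = 172 - 5*18 = 82
Qs = 6 + 3*18 = 60
Shortage = Qd - Qs = 82 - 60 = 22

22


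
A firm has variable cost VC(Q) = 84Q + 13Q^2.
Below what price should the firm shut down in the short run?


AVC(Q) = VC(Q)/Q = 84 + 13Q
AVC is increasing in Q, so minimum AVC is at Q -> 0+.
Min AVC = 84
The firm should shut down if P < 84.

84


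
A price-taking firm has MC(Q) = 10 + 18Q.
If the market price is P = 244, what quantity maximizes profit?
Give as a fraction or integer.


In perfect competition, profit is maximized where P = MC.
244 = 10 + 18Q
234 = 18Q
Q* = 234/18 = 13

13


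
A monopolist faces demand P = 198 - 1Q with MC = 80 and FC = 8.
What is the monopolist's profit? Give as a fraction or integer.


MR = MC: 198 - 2Q = 80
Q* = 59
P* = 198 - 1*59 = 139
Profit = (P* - MC)*Q* - FC
= (139 - 80)*59 - 8
= 59*59 - 8
= 3481 - 8 = 3473

3473


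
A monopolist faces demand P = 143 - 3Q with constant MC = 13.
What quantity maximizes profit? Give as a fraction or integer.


TR = P*Q = (143 - 3Q)Q = 143Q - 3Q^2
MR = dTR/dQ = 143 - 6Q
Set MR = MC:
143 - 6Q = 13
130 = 6Q
Q* = 130/6 = 65/3

65/3


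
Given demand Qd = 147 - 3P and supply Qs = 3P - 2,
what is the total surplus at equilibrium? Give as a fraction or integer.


Find equilibrium: 147 - 3P = 3P - 2
147 + 2 = 6P
P* = 149/6 = 149/6
Q* = 3*149/6 - 2 = 145/2
Inverse demand: P = 49 - Q/3, so P_max = 49
Inverse supply: P = 2/3 + Q/3, so P_min = 2/3
CS = (1/2) * 145/2 * (49 - 149/6) = 21025/24
PS = (1/2) * 145/2 * (149/6 - 2/3) = 21025/24
TS = CS + PS = 21025/24 + 21025/24 = 21025/12

21025/12


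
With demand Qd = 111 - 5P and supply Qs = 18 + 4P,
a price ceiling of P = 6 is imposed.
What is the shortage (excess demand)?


At P = 6:
Qd = 111 - 5*6 = 81
Qs = 18 + 4*6 = 42
Shortage = Qd - Qs = 81 - 42 = 39

39


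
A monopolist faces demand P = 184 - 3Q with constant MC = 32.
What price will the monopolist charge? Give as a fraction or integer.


MR = 184 - 6Q
Set MR = MC: 184 - 6Q = 32
Q* = 76/3
Substitute into demand:
P* = 184 - 3*76/3 = 108

108


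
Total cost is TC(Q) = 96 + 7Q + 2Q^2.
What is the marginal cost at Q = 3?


MC = dTC/dQ = 7 + 2*2*Q
At Q = 3:
MC = 7 + 4*3
MC = 7 + 12 = 19

19


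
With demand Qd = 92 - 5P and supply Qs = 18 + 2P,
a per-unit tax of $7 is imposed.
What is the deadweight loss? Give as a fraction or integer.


Pre-tax equilibrium quantity: Q* = 274/7
Post-tax equilibrium quantity: Q_tax = 204/7
Reduction in quantity: Q* - Q_tax = 10
DWL = (1/2) * tax * (Q* - Q_tax)
DWL = (1/2) * 7 * 10 = 35

35


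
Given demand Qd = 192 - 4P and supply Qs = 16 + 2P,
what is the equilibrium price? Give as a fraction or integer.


At equilibrium, Qd = Qs.
192 - 4P = 16 + 2P
192 - 16 = 4P + 2P
176 = 6P
P* = 176/6 = 88/3

88/3


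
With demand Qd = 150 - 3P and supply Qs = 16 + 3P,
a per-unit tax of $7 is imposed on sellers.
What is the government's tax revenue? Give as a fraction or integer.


With tax on sellers, new supply: Qs' = 16 + 3(P - 7)
= 3P - 5
New equilibrium quantity:
Q_new = 145/2
Tax revenue = tax * Q_new = 7 * 145/2 = 1015/2

1015/2


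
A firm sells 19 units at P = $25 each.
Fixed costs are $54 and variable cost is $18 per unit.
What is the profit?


Total Revenue = P * Q = 25 * 19 = $475
Total Cost = FC + VC*Q = 54 + 18*19 = $396
Profit = TR - TC = 475 - 396 = $79

$79


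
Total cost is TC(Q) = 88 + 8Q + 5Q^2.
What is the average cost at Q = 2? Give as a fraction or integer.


TC(2) = 88 + 8*2 + 5*2^2
TC(2) = 88 + 16 + 20 = 124
AC = TC/Q = 124/2 = 62

62


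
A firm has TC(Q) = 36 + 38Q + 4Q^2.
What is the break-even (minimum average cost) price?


AC(Q) = 36/Q + 38 + 4Q
To minimize: dAC/dQ = -36/Q^2 + 4 = 0
Q^2 = 36/4 = 9
Q* = 3
Min AC = 36/3 + 38 + 4*3
Min AC = 12 + 38 + 12 = 62

62


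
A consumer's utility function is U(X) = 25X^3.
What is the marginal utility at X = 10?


MU = dU/dX = 25*3*X^(3-1)
MU = 75*X^2
At X = 10:
MU = 75 * 10^2
MU = 75 * 100 = 7500

7500


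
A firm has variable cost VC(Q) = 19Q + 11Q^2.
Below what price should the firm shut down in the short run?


AVC(Q) = VC(Q)/Q = 19 + 11Q
AVC is increasing in Q, so minimum AVC is at Q -> 0+.
Min AVC = 19
The firm should shut down if P < 19.

19


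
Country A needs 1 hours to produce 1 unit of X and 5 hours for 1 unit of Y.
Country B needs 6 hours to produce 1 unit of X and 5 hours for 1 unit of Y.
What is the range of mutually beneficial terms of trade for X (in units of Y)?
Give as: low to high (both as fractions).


Opportunity cost of X for Country A = hours_X / hours_Y = 1/5 = 1/5 units of Y
Opportunity cost of X for Country B = hours_X / hours_Y = 6/5 = 6/5 units of Y
Terms of trade must be between the two opportunity costs.
Range: 1/5 to 6/5

1/5 to 6/5


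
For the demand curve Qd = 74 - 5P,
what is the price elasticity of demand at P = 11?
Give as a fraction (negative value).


dQ/dP = -5
At P = 11: Q = 74 - 5*11 = 19
E = (dQ/dP)(P/Q) = (-5)(11/19) = -55/19

-55/19


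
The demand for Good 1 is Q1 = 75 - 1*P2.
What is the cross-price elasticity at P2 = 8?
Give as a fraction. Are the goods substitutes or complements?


dQ1/dP2 = -1
At P2 = 8: Q1 = 75 - 1*8 = 67
Exy = (dQ1/dP2)(P2/Q1) = -1 * 8 / 67 = -8/67
Since Exy < 0, the goods are complements.

-8/67 (complements)


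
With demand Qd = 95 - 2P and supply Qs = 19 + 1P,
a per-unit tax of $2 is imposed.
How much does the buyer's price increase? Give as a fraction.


With a per-unit tax, the buyer's price increase depends on relative slopes.
Supply slope: d = 1, Demand slope: b = 2
Buyer's price increase = d * tax / (b + d)
= 1 * 2 / (2 + 1)
= 2 / 3 = 2/3

2/3


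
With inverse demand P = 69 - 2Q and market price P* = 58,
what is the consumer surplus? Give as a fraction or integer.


Maximum willingness to pay (at Q=0): P_max = 69
Quantity demanded at P* = 58:
Q* = (69 - 58)/2 = 11/2
CS = (1/2) * Q* * (P_max - P*)
CS = (1/2) * 11/2 * (69 - 58)
CS = (1/2) * 11/2 * 11 = 121/4

121/4


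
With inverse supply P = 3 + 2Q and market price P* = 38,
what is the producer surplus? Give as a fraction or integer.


Minimum supply price (at Q=0): P_min = 3
Quantity supplied at P* = 38:
Q* = (38 - 3)/2 = 35/2
PS = (1/2) * Q* * (P* - P_min)
PS = (1/2) * 35/2 * (38 - 3)
PS = (1/2) * 35/2 * 35 = 1225/4

1225/4


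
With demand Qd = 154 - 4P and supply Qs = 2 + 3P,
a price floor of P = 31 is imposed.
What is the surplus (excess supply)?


At P = 31:
Qd = 154 - 4*31 = 30
Qs = 2 + 3*31 = 95
Surplus = Qs - Qd = 95 - 30 = 65

65


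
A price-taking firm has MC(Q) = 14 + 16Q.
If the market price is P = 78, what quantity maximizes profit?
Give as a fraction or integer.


In perfect competition, profit is maximized where P = MC.
78 = 14 + 16Q
64 = 16Q
Q* = 64/16 = 4

4


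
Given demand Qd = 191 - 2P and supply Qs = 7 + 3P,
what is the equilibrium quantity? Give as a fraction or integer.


First find equilibrium price:
191 - 2P = 7 + 3P
P* = 184/5 = 184/5
Then substitute into demand:
Q* = 191 - 2 * 184/5 = 587/5

587/5


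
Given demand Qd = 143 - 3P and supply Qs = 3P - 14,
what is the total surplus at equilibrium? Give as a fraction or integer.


Find equilibrium: 143 - 3P = 3P - 14
143 + 14 = 6P
P* = 157/6 = 157/6
Q* = 3*157/6 - 14 = 129/2
Inverse demand: P = 143/3 - Q/3, so P_max = 143/3
Inverse supply: P = 14/3 + Q/3, so P_min = 14/3
CS = (1/2) * 129/2 * (143/3 - 157/6) = 5547/8
PS = (1/2) * 129/2 * (157/6 - 14/3) = 5547/8
TS = CS + PS = 5547/8 + 5547/8 = 5547/4

5547/4


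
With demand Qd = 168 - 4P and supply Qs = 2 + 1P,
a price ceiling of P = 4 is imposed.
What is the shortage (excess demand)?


At P = 4:
Qd = 168 - 4*4 = 152
Qs = 2 + 1*4 = 6
Shortage = Qd - Qs = 152 - 6 = 146

146


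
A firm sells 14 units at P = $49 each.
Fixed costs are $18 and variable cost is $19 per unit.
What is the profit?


Total Revenue = P * Q = 49 * 14 = $686
Total Cost = FC + VC*Q = 18 + 19*14 = $284
Profit = TR - TC = 686 - 284 = $402

$402


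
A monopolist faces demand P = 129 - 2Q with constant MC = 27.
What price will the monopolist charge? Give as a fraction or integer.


MR = 129 - 4Q
Set MR = MC: 129 - 4Q = 27
Q* = 51/2
Substitute into demand:
P* = 129 - 2*51/2 = 78

78


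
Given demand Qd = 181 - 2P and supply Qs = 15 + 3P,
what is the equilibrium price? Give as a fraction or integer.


At equilibrium, Qd = Qs.
181 - 2P = 15 + 3P
181 - 15 = 2P + 3P
166 = 5P
P* = 166/5 = 166/5

166/5


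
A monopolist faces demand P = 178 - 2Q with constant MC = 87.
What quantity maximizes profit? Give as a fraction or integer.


TR = P*Q = (178 - 2Q)Q = 178Q - 2Q^2
MR = dTR/dQ = 178 - 4Q
Set MR = MC:
178 - 4Q = 87
91 = 4Q
Q* = 91/4 = 91/4

91/4


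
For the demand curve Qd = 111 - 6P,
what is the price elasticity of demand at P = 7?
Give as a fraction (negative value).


dQ/dP = -6
At P = 7: Q = 111 - 6*7 = 69
E = (dQ/dP)(P/Q) = (-6)(7/69) = -14/23

-14/23


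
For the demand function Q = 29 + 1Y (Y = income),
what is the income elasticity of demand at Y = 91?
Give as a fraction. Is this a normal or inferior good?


dQ/dY = 1
At Y = 91: Q = 29 + 1*91 = 120
Ey = (dQ/dY)(Y/Q) = 1 * 91 / 120 = 91/120
Since Ey > 0, this is a normal good.

91/120 (normal good)


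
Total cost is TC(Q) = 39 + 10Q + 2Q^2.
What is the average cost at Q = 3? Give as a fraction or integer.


TC(3) = 39 + 10*3 + 2*3^2
TC(3) = 39 + 30 + 18 = 87
AC = TC/Q = 87/3 = 29

29


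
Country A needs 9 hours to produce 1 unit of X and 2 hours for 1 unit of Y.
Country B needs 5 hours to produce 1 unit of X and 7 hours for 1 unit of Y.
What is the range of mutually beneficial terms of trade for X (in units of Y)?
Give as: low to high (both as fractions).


Opportunity cost of X for Country A = hours_X / hours_Y = 9/2 = 9/2 units of Y
Opportunity cost of X for Country B = hours_X / hours_Y = 5/7 = 5/7 units of Y
Terms of trade must be between the two opportunity costs.
Range: 5/7 to 9/2

5/7 to 9/2


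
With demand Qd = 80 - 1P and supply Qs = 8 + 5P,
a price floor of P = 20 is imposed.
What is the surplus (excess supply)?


At P = 20:
Qd = 80 - 1*20 = 60
Qs = 8 + 5*20 = 108
Surplus = Qs - Qd = 108 - 60 = 48

48


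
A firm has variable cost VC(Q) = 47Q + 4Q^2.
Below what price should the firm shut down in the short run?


AVC(Q) = VC(Q)/Q = 47 + 4Q
AVC is increasing in Q, so minimum AVC is at Q -> 0+.
Min AVC = 47
The firm should shut down if P < 47.

47


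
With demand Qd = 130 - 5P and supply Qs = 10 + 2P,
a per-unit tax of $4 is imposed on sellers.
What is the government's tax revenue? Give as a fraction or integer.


With tax on sellers, new supply: Qs' = 10 + 2(P - 4)
= 2 + 2P
New equilibrium quantity:
Q_new = 270/7
Tax revenue = tax * Q_new = 4 * 270/7 = 1080/7

1080/7


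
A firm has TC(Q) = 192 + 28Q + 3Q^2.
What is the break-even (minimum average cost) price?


AC(Q) = 192/Q + 28 + 3Q
To minimize: dAC/dQ = -192/Q^2 + 3 = 0
Q^2 = 192/3 = 64
Q* = 8
Min AC = 192/8 + 28 + 3*8
Min AC = 24 + 28 + 24 = 76

76


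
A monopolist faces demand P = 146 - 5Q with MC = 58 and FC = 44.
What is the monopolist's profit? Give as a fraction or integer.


MR = MC: 146 - 10Q = 58
Q* = 44/5
P* = 146 - 5*44/5 = 102
Profit = (P* - MC)*Q* - FC
= (102 - 58)*44/5 - 44
= 44*44/5 - 44
= 1936/5 - 44 = 1716/5

1716/5


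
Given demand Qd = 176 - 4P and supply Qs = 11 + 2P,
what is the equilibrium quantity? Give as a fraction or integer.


First find equilibrium price:
176 - 4P = 11 + 2P
P* = 165/6 = 55/2
Then substitute into demand:
Q* = 176 - 4 * 55/2 = 66

66


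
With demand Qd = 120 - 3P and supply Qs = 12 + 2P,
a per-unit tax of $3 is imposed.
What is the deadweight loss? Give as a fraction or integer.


Pre-tax equilibrium quantity: Q* = 276/5
Post-tax equilibrium quantity: Q_tax = 258/5
Reduction in quantity: Q* - Q_tax = 18/5
DWL = (1/2) * tax * (Q* - Q_tax)
DWL = (1/2) * 3 * 18/5 = 27/5

27/5


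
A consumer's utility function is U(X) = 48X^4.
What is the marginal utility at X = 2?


MU = dU/dX = 48*4*X^(4-1)
MU = 192*X^3
At X = 2:
MU = 192 * 2^3
MU = 192 * 8 = 1536

1536


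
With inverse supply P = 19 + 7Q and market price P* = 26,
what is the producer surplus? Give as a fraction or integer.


Minimum supply price (at Q=0): P_min = 19
Quantity supplied at P* = 26:
Q* = (26 - 19)/7 = 1
PS = (1/2) * Q* * (P* - P_min)
PS = (1/2) * 1 * (26 - 19)
PS = (1/2) * 1 * 7 = 7/2

7/2


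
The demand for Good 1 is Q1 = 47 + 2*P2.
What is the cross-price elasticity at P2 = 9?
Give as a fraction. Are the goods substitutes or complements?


dQ1/dP2 = 2
At P2 = 9: Q1 = 47 + 2*9 = 65
Exy = (dQ1/dP2)(P2/Q1) = 2 * 9 / 65 = 18/65
Since Exy > 0, the goods are substitutes.

18/65 (substitutes)


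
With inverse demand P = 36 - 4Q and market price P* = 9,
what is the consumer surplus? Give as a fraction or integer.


Maximum willingness to pay (at Q=0): P_max = 36
Quantity demanded at P* = 9:
Q* = (36 - 9)/4 = 27/4
CS = (1/2) * Q* * (P_max - P*)
CS = (1/2) * 27/4 * (36 - 9)
CS = (1/2) * 27/4 * 27 = 729/8

729/8


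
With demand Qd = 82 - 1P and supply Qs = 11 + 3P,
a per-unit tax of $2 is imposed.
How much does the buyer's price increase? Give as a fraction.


With a per-unit tax, the buyer's price increase depends on relative slopes.
Supply slope: d = 3, Demand slope: b = 1
Buyer's price increase = d * tax / (b + d)
= 3 * 2 / (1 + 3)
= 6 / 4 = 3/2

3/2


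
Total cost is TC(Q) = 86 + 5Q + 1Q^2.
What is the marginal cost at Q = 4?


MC = dTC/dQ = 5 + 2*1*Q
At Q = 4:
MC = 5 + 2*4
MC = 5 + 8 = 13

13


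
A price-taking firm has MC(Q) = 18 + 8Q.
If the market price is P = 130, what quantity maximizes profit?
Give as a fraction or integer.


In perfect competition, profit is maximized where P = MC.
130 = 18 + 8Q
112 = 8Q
Q* = 112/8 = 14

14


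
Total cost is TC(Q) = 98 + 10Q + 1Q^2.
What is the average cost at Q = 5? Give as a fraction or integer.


TC(5) = 98 + 10*5 + 1*5^2
TC(5) = 98 + 50 + 25 = 173
AC = TC/Q = 173/5 = 173/5

173/5


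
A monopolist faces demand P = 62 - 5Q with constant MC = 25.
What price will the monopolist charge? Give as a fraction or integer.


MR = 62 - 10Q
Set MR = MC: 62 - 10Q = 25
Q* = 37/10
Substitute into demand:
P* = 62 - 5*37/10 = 87/2

87/2


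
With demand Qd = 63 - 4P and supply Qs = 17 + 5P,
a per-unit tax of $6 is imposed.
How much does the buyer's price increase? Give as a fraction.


With a per-unit tax, the buyer's price increase depends on relative slopes.
Supply slope: d = 5, Demand slope: b = 4
Buyer's price increase = d * tax / (b + d)
= 5 * 6 / (4 + 5)
= 30 / 9 = 10/3

10/3


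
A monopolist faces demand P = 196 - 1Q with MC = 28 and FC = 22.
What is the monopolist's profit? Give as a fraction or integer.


MR = MC: 196 - 2Q = 28
Q* = 84
P* = 196 - 1*84 = 112
Profit = (P* - MC)*Q* - FC
= (112 - 28)*84 - 22
= 84*84 - 22
= 7056 - 22 = 7034

7034


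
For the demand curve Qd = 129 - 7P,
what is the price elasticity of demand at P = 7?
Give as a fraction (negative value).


dQ/dP = -7
At P = 7: Q = 129 - 7*7 = 80
E = (dQ/dP)(P/Q) = (-7)(7/80) = -49/80

-49/80


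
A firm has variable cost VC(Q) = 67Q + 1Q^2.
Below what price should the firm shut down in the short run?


AVC(Q) = VC(Q)/Q = 67 + 1Q
AVC is increasing in Q, so minimum AVC is at Q -> 0+.
Min AVC = 67
The firm should shut down if P < 67.

67


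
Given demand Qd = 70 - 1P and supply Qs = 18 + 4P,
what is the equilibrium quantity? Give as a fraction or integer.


First find equilibrium price:
70 - 1P = 18 + 4P
P* = 52/5 = 52/5
Then substitute into demand:
Q* = 70 - 1 * 52/5 = 298/5

298/5


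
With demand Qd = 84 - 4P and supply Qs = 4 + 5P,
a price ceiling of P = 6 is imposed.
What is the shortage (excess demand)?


At P = 6:
Qd = 84 - 4*6 = 60
Qs = 4 + 5*6 = 34
Shortage = Qd - Qs = 60 - 34 = 26

26


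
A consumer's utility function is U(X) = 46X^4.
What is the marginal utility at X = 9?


MU = dU/dX = 46*4*X^(4-1)
MU = 184*X^3
At X = 9:
MU = 184 * 9^3
MU = 184 * 729 = 134136

134136


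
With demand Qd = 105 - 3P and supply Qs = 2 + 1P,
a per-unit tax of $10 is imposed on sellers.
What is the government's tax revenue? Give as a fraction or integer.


With tax on sellers, new supply: Qs' = 2 + 1(P - 10)
= 1P - 8
New equilibrium quantity:
Q_new = 81/4
Tax revenue = tax * Q_new = 10 * 81/4 = 405/2

405/2


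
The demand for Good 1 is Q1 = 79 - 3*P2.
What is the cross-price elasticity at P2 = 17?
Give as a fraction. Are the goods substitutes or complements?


dQ1/dP2 = -3
At P2 = 17: Q1 = 79 - 3*17 = 28
Exy = (dQ1/dP2)(P2/Q1) = -3 * 17 / 28 = -51/28
Since Exy < 0, the goods are complements.

-51/28 (complements)


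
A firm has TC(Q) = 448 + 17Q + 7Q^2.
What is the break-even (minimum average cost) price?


AC(Q) = 448/Q + 17 + 7Q
To minimize: dAC/dQ = -448/Q^2 + 7 = 0
Q^2 = 448/7 = 64
Q* = 8
Min AC = 448/8 + 17 + 7*8
Min AC = 56 + 17 + 56 = 129

129


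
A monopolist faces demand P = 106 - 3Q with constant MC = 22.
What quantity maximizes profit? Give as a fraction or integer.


TR = P*Q = (106 - 3Q)Q = 106Q - 3Q^2
MR = dTR/dQ = 106 - 6Q
Set MR = MC:
106 - 6Q = 22
84 = 6Q
Q* = 84/6 = 14

14


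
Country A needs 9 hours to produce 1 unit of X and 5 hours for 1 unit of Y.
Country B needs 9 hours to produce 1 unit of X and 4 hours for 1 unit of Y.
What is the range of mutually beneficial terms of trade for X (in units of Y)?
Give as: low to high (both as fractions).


Opportunity cost of X for Country A = hours_X / hours_Y = 9/5 = 9/5 units of Y
Opportunity cost of X for Country B = hours_X / hours_Y = 9/4 = 9/4 units of Y
Terms of trade must be between the two opportunity costs.
Range: 9/5 to 9/4

9/5 to 9/4


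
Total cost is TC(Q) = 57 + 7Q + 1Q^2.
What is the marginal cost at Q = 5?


MC = dTC/dQ = 7 + 2*1*Q
At Q = 5:
MC = 7 + 2*5
MC = 7 + 10 = 17

17


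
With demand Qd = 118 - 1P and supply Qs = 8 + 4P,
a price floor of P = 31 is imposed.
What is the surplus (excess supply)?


At P = 31:
Qd = 118 - 1*31 = 87
Qs = 8 + 4*31 = 132
Surplus = Qs - Qd = 132 - 87 = 45

45


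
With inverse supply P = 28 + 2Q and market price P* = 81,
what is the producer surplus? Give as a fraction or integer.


Minimum supply price (at Q=0): P_min = 28
Quantity supplied at P* = 81:
Q* = (81 - 28)/2 = 53/2
PS = (1/2) * Q* * (P* - P_min)
PS = (1/2) * 53/2 * (81 - 28)
PS = (1/2) * 53/2 * 53 = 2809/4

2809/4


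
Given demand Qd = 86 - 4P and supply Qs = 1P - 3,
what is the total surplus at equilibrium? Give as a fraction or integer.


Find equilibrium: 86 - 4P = 1P - 3
86 + 3 = 5P
P* = 89/5 = 89/5
Q* = 1*89/5 - 3 = 74/5
Inverse demand: P = 43/2 - Q/4, so P_max = 43/2
Inverse supply: P = 3 + Q/1, so P_min = 3
CS = (1/2) * 74/5 * (43/2 - 89/5) = 1369/50
PS = (1/2) * 74/5 * (89/5 - 3) = 2738/25
TS = CS + PS = 1369/50 + 2738/25 = 1369/10

1369/10


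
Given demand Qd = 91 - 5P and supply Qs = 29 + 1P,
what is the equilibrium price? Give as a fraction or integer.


At equilibrium, Qd = Qs.
91 - 5P = 29 + 1P
91 - 29 = 5P + 1P
62 = 6P
P* = 62/6 = 31/3

31/3


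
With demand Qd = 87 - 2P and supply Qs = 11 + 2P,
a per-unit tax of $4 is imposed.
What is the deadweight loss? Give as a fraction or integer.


Pre-tax equilibrium quantity: Q* = 49
Post-tax equilibrium quantity: Q_tax = 45
Reduction in quantity: Q* - Q_tax = 4
DWL = (1/2) * tax * (Q* - Q_tax)
DWL = (1/2) * 4 * 4 = 8

8


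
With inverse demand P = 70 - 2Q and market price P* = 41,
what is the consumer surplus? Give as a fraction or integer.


Maximum willingness to pay (at Q=0): P_max = 70
Quantity demanded at P* = 41:
Q* = (70 - 41)/2 = 29/2
CS = (1/2) * Q* * (P_max - P*)
CS = (1/2) * 29/2 * (70 - 41)
CS = (1/2) * 29/2 * 29 = 841/4

841/4


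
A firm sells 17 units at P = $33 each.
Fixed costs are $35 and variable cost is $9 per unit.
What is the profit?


Total Revenue = P * Q = 33 * 17 = $561
Total Cost = FC + VC*Q = 35 + 9*17 = $188
Profit = TR - TC = 561 - 188 = $373

$373


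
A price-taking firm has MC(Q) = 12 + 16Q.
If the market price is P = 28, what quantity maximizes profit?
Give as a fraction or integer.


In perfect competition, profit is maximized where P = MC.
28 = 12 + 16Q
16 = 16Q
Q* = 16/16 = 1

1


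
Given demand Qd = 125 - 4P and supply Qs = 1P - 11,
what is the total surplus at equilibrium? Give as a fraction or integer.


Find equilibrium: 125 - 4P = 1P - 11
125 + 11 = 5P
P* = 136/5 = 136/5
Q* = 1*136/5 - 11 = 81/5
Inverse demand: P = 125/4 - Q/4, so P_max = 125/4
Inverse supply: P = 11 + Q/1, so P_min = 11
CS = (1/2) * 81/5 * (125/4 - 136/5) = 6561/200
PS = (1/2) * 81/5 * (136/5 - 11) = 6561/50
TS = CS + PS = 6561/200 + 6561/50 = 6561/40

6561/40
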